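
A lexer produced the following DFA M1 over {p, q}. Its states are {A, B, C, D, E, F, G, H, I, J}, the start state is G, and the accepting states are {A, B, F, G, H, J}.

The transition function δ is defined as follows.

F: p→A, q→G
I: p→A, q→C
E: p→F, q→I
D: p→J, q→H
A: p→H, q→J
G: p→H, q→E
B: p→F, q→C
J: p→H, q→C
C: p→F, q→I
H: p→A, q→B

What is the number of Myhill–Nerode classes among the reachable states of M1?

First remove the unreachable states {D}; 9 states remain.
P0 = {A,B,F,G,H,J} | {C,E,I}.
On input q, block {A,B,F,G,H,J} splits into {A,F,H} and {B,G,J}.
The partition is now stable with 3 blocks: {A,F,H} | {C,E,I} | {B,G,J}.

3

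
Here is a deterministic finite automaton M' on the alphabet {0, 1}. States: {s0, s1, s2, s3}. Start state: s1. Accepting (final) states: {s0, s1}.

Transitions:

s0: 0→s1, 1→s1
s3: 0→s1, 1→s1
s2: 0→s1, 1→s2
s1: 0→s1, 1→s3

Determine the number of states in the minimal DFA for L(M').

Reachable states from the start: {s1,s3}. Unreachable: {s0,s2} — drop them.
Initial partition by acceptance: {s1} | {s3}.
No further refinement is possible. Final partition (2 blocks): {s1} | {s3}.

2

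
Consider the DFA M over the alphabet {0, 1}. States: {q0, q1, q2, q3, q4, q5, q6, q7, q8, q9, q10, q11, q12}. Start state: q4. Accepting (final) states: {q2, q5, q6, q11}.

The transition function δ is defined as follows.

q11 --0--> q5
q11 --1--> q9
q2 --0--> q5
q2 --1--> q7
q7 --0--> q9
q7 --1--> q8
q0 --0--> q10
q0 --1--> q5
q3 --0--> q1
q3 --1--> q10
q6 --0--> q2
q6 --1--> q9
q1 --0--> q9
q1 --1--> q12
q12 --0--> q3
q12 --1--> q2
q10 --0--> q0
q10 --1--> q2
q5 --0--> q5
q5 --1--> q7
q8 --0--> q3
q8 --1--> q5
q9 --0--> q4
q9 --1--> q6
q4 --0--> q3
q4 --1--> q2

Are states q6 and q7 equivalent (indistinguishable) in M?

No

States {q11} cannot be reached from the start state, so discard them.
Initial partition by acceptance: {q2,q5,q6} | {q0,q1,q3,q4,q7,q8,q9,q10,q12}.
On input 1, block {q0,q1,q3,q4,q7,q8,q9,q10,q12} splits into {q0,q4,q8,q9,q10,q12} and {q1,q3,q7}.
On input 1, block {q2,q5,q6} splits into {q2,q5} and {q6}.
Split {q0,q4,q8,q9,q10,q12} by δ(·,0) → {q0,q9,q10} and {q4,q8,q12}.
Refine {q0,q9,q10} on symbol 0: members go to different blocks, giving {q0,q10} and {q9}.
On input 0, block {q1,q3,q7} splits into {q1,q7} and {q3}.
No further refinement is possible. Final partition (7 blocks): {q2,q5} | {q0,q10} | {q1,q7} | {q6} | {q4,q8,q12} | {q9} | {q3}.
q6 and q7 end up in different blocks, so they are distinguishable. For instance, the string 'ε' is accepted from only q6.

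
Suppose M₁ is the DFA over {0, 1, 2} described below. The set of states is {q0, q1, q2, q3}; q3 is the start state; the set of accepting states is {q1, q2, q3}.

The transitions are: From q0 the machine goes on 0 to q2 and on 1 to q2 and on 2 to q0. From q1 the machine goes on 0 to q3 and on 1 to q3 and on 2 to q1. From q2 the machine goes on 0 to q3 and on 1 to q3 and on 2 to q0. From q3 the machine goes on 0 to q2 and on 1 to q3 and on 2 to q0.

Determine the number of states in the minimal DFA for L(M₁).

First remove the unreachable states {q1}; 3 states remain.
Start with accepting vs non-accepting: {q2,q3} | {q0}.
No further refinement is possible. Final partition (2 blocks): {q2,q3} | {q0}.

2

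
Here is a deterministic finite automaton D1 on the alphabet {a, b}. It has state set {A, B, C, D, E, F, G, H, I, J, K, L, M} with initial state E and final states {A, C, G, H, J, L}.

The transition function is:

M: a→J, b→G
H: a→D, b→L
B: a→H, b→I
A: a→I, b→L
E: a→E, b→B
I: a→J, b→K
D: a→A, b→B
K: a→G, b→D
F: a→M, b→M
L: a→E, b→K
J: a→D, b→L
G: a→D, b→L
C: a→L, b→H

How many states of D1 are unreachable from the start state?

3

No path from E leads to C, F, M; the other 10 states are all reachable.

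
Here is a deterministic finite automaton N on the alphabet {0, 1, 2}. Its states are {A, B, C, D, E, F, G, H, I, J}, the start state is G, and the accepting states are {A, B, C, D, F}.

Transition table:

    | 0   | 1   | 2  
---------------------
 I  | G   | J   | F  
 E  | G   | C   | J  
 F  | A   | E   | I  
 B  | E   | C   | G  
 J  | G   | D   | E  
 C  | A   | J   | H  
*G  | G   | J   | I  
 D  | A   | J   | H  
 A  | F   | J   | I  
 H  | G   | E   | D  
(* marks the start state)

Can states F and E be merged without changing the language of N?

First remove the unreachable states {B}; 9 states remain.
P0 = {A,C,D,F} | {E,G,H,I,J}.
On input 1, block {E,G,H,I,J} splits into {G,H,I} and {E,J}.
Split {G,H,I} by δ(·,2) → {H,I} and {G}.
Stable partition: {A,C,D,F} | {H,I} | {E,J} | {G} — 4 equivalence classes.
F and E end up in different blocks, so they are distinguishable. For instance, the string 'ε' is accepted from only F.

No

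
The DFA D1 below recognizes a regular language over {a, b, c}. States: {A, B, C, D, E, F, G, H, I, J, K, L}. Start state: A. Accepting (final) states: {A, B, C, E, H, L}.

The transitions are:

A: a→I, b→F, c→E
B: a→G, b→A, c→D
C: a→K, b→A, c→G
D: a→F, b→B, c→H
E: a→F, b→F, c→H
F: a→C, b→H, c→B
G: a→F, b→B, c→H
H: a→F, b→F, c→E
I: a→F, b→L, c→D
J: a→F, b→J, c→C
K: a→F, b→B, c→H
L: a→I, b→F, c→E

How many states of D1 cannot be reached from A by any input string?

1

No path from A leads to J; the other 11 states are all reachable.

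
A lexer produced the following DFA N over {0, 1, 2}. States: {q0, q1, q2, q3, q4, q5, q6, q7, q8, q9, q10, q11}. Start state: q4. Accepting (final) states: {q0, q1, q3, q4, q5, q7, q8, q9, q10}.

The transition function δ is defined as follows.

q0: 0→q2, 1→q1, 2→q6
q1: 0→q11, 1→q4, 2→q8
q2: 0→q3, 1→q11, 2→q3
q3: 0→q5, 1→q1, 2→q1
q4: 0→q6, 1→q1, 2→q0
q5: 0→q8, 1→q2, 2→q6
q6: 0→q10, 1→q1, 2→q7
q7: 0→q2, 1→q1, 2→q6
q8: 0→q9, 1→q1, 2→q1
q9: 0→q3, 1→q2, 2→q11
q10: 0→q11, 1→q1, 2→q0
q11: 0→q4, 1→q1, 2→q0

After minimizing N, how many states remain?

Every state is reachable, so we keep all 12.
Initial partition by acceptance: {q0,q1,q3,q4,q5,q7,q8,q9,q10} | {q2,q6,q11}.
On input 0, block {q0,q1,q3,q4,q5,q7,q8,q9,q10} splits into {q0,q1,q4,q7,q10} and {q3,q5,q8,q9}.
Refine {q0,q1,q4,q7,q10} on symbol 2: members go to different blocks, giving {q0,q7} and {q4,q10} and {q1}.
Split {q2,q6,q11} by δ(·,0) → {q6,q11} and {q2}.
On input 1, block {q3,q5,q8,q9} splits into {q3,q8} and {q5,q9}.
No further refinement is possible. Final partition (7 blocks): {q0,q7} | {q6,q11} | {q3,q8} | {q4,q10} | {q1} | {q2} | {q5,q9}.

7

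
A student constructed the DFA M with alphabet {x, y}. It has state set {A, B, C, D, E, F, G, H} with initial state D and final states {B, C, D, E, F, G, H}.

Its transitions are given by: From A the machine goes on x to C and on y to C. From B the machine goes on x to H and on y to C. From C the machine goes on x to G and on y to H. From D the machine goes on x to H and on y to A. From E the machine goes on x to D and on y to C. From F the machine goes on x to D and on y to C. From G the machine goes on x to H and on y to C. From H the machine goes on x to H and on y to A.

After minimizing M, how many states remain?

4

Reachable states from the start: {A,C,D,G,H}. Unreachable: {B,E,F} — drop them.
Initial partition by acceptance: {C,D,G,H} | {A}.
Split {C,D,G,H} by δ(·,y) → {C,G} and {D,H}.
Refine {C,G} on symbol x: members go to different blocks, giving {C} and {G}.
Stable partition: {C} | {A} | {D,H} | {G} — 4 equivalence classes.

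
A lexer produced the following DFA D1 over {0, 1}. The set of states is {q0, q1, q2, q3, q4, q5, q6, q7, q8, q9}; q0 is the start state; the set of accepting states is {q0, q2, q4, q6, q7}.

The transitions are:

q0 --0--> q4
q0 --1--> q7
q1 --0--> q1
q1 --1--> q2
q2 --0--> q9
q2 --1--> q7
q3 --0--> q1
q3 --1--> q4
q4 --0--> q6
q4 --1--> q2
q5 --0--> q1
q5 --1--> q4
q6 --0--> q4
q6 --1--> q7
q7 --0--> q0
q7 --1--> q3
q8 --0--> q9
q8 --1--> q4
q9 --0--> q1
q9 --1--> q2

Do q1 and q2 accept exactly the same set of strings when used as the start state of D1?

States {q5,q8} cannot be reached from the start state, so discard them.
P0 = {q0,q2,q4,q6,q7} | {q1,q3,q9}.
Split {q0,q2,q4,q6,q7} by δ(·,0) → {q0,q4,q6,q7} and {q2}.
Split {q0,q4,q6,q7} by δ(·,1) → {q0,q6} and {q4} and {q7}.
On input 1, block {q1,q3,q9} splits into {q1,q9} and {q3}.
Stable partition: {q0,q6} | {q1,q9} | {q2} | {q4} | {q7} | {q3} — 6 equivalence classes.
q1 and q2 end up in different blocks, so they are distinguishable. For instance, the string 'ε' is accepted from only q2.

No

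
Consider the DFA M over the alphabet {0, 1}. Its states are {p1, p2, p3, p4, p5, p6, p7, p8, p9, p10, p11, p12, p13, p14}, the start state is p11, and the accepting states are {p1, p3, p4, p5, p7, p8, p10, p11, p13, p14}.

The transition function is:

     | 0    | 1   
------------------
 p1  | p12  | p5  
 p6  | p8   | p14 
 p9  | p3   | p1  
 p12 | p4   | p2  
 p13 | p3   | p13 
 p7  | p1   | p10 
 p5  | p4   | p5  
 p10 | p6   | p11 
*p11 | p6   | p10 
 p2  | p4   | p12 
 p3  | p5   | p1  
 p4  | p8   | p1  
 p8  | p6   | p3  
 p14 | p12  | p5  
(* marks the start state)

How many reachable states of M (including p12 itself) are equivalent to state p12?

2

Reachable states from the start: {p1,p2,p3,p4,p5,p6,p8,p10,p11,p12,p14}. Unreachable: {p7,p9,p13} — drop them.
P0 = {p1,p3,p4,p5,p8,p10,p11,p14} | {p2,p6,p12}.
Refine {p1,p3,p4,p5,p8,p10,p11,p14} on symbol 0: members go to different blocks, giving {p1,p8,p10,p11,p14} and {p3,p4,p5}.
Refine {p1,p8,p10,p11,p14} on symbol 1: members go to different blocks, giving {p1,p8,p14} and {p10,p11}.
Refine {p2,p6,p12} on symbol 0: members go to different blocks, giving {p2,p12} and {p6}.
On input 0, block {p1,p8,p14} splits into {p1,p14} and {p8}.
Refine {p3,p4,p5} on symbol 0: members go to different blocks, giving {p3,p5} and {p4}.
Split {p3,p5} by δ(·,0) → {p3} and {p5}.
The partition is now stable with 8 blocks: {p1,p14} | {p2,p12} | {p3} | {p10,p11} | {p6} | {p8} | {p4} | {p5}.
The equivalence class containing p12 is {p2,p12}, of size 2.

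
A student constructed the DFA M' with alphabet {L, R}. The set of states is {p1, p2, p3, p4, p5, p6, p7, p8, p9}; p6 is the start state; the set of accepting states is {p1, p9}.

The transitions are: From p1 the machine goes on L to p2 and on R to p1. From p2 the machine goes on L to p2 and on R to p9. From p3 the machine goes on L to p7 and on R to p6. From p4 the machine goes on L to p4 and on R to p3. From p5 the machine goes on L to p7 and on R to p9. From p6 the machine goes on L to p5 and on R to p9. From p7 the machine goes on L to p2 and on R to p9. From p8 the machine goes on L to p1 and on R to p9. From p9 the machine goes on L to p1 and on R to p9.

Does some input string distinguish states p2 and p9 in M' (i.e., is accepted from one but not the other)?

Yes

States {p3,p4,p8} cannot be reached from the start state, so discard them.
Start with accepting vs non-accepting: {p1,p9} | {p2,p5,p6,p7}.
On input L, block {p1,p9} splits into {p1} and {p9}.
The partition is now stable with 3 blocks: {p1} | {p2,p5,p6,p7} | {p9}.
p2 and p9 end up in different blocks, so they are distinguishable. For instance, the string 'ε' is accepted from only p9.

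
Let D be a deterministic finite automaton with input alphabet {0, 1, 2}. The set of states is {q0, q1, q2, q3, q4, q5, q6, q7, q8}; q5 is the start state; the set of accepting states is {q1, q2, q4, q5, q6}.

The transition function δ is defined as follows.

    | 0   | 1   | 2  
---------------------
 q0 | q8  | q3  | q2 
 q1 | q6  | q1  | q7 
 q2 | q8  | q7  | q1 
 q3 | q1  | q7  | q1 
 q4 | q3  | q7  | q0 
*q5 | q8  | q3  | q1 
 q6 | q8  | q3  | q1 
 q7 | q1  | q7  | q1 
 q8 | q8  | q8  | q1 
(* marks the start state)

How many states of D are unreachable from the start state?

3

Starting at q5 and following transitions, the reachable set is {q1, q3, q5, q6, q7, q8}. That leaves q0, q2, q4 unreachable — 3 in total.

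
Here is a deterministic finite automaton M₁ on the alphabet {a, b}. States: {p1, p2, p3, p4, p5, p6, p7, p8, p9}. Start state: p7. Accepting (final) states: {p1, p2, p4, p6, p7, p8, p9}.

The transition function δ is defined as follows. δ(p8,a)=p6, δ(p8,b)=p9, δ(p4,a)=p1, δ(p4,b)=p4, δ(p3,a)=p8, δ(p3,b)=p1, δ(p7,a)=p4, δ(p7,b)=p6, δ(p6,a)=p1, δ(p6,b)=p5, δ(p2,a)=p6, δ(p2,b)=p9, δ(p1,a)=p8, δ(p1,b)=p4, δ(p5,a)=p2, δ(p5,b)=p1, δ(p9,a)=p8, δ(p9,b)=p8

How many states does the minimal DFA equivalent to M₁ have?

States {p3} cannot be reached from the start state, so discard them.
Start with accepting vs non-accepting: {p1,p2,p4,p6,p7,p8,p9} | {p5}.
Split {p1,p2,p4,p6,p7,p8,p9} by δ(·,b) → {p1,p2,p4,p7,p8,p9} and {p6}.
Refine {p1,p2,p4,p7,p8,p9} on symbol a: members go to different blocks, giving {p1,p4,p7,p9} and {p2,p8}.
On input a, block {p1,p4,p7,p9} splits into {p1,p9} and {p4,p7}.
Refine {p1,p9} on symbol b: members go to different blocks, giving {p1} and {p9}.
On input a, block {p4,p7} splits into {p4} and {p7}.
No further refinement is possible. Final partition (7 blocks): {p1} | {p5} | {p6} | {p2,p8} | {p4} | {p9} | {p7}.

7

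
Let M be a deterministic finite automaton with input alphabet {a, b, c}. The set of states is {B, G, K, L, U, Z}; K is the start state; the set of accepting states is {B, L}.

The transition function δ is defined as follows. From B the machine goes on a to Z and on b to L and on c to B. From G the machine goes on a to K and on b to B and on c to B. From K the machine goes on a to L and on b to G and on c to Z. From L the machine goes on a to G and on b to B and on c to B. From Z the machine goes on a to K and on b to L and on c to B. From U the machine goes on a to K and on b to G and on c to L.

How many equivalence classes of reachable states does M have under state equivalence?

3

First remove the unreachable states {U}; 5 states remain.
Start with accepting vs non-accepting: {B,L} | {G,K,Z}.
Split {G,K,Z} by δ(·,a) → {G,Z} and {K}.
Stable partition: {B,L} | {G,Z} | {K} — 3 equivalence classes.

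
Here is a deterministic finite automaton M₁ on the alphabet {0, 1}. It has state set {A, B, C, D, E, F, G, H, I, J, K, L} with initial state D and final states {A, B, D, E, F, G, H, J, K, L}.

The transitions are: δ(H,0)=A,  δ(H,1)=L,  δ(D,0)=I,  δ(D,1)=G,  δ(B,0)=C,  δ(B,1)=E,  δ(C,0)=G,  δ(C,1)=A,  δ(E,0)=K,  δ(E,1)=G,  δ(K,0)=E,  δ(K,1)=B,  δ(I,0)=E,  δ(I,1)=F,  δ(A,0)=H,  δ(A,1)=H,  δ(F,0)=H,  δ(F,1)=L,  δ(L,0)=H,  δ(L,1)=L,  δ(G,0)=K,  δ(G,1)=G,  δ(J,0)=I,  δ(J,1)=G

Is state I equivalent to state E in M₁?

No

States {J} cannot be reached from the start state, so discard them.
Start with accepting vs non-accepting: {A,B,D,E,F,G,H,K,L} | {C,I}.
Refine {A,B,D,E,F,G,H,K,L} on symbol 0: members go to different blocks, giving {A,E,F,G,H,K,L} and {B,D}.
On input 1, block {A,E,F,G,H,K,L} splits into {A,E,F,G,H,L} and {K}.
Split {A,E,F,G,H,L} by δ(·,0) → {A,F,H,L} and {E,G}.
No further refinement is possible. Final partition (5 blocks): {A,F,H,L} | {C,I} | {B,D} | {K} | {E,G}.
I and E end up in different blocks, so they are distinguishable. For instance, the string 'ε' is accepted from only E.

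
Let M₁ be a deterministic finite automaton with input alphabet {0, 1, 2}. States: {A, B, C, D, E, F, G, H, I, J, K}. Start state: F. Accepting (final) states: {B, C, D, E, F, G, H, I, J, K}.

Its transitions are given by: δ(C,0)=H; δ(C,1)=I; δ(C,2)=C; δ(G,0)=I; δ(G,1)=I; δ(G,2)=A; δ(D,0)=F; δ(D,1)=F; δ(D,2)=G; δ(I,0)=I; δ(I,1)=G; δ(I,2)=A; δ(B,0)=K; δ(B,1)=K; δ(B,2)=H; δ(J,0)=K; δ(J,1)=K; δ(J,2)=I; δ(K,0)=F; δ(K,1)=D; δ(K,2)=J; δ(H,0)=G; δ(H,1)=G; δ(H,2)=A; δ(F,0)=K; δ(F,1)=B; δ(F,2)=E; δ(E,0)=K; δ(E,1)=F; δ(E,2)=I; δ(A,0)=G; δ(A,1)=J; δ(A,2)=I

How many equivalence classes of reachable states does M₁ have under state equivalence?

4

States {C} cannot be reached from the start state, so discard them.
Start with accepting vs non-accepting: {B,D,E,F,G,H,I,J,K} | {A}.
On input 2, block {B,D,E,F,G,H,I,J,K} splits into {B,D,E,F,J,K} and {G,H,I}.
Split {B,D,E,F,J,K} by δ(·,2) → {B,D,E,J} and {F,K}.
The partition is now stable with 4 blocks: {B,D,E,J} | {A} | {G,H,I} | {F,K}.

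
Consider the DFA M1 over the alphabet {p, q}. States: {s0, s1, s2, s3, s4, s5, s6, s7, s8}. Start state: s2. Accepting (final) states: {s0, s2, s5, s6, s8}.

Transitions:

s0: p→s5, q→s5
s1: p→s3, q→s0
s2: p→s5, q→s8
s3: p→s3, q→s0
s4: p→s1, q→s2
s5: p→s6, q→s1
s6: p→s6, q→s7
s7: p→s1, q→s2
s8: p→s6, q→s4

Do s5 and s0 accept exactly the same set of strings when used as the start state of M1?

Initial partition by acceptance: {s0,s2,s5,s6,s8} | {s1,s3,s4,s7}.
Split {s0,s2,s5,s6,s8} by δ(·,q) → {s5,s6,s8} and {s0,s2}.
No further refinement is possible. Final partition (3 blocks): {s5,s6,s8} | {s1,s3,s4,s7} | {s0,s2}.
s5 and s0 end up in different blocks, so they are distinguishable. For instance, the string 'q' is accepted from only s0.

No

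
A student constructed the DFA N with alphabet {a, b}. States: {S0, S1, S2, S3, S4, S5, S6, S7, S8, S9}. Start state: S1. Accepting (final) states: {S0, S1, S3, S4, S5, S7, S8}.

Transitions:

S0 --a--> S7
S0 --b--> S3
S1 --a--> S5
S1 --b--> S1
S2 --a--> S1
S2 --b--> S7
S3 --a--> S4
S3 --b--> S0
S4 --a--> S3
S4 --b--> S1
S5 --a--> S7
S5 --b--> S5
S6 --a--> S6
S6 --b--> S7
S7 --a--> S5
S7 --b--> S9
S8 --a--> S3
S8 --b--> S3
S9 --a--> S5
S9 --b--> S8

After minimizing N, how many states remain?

8

Reachable states from the start: {S0,S1,S3,S4,S5,S7,S8,S9}. Unreachable: {S2,S6} — drop them.
P0 = {S0,S1,S3,S4,S5,S7,S8} | {S9}.
Split {S0,S1,S3,S4,S5,S7,S8} by δ(·,b) → {S0,S1,S3,S4,S5,S8} and {S7}.
Refine {S0,S1,S3,S4,S5,S8} on symbol a: members go to different blocks, giving {S1,S3,S4,S8} and {S0,S5}.
Refine {S1,S3,S4,S8} on symbol a: members go to different blocks, giving {S3,S4,S8} and {S1}.
Split {S3,S4,S8} by δ(·,b) → {S3} and {S4} and {S8}.
Split {S0,S5} by δ(·,b) → {S0} and {S5}.
Stable partition: {S3} | {S9} | {S7} | {S0} | {S1} | {S4} | {S8} | {S5} — 8 equivalence classes.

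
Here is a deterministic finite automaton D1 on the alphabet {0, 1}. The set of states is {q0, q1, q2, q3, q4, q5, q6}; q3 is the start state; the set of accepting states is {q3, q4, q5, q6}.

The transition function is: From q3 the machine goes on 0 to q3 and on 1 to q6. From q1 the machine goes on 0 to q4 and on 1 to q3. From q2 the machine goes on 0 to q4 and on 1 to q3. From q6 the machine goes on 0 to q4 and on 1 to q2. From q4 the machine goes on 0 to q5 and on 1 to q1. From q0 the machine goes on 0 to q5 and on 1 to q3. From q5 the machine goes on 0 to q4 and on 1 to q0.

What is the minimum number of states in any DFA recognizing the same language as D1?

3

P0 = {q3,q4,q5,q6} | {q0,q1,q2}.
Refine {q3,q4,q5,q6} on symbol 1: members go to different blocks, giving {q4,q5,q6} and {q3}.
No further refinement is possible. Final partition (3 blocks): {q4,q5,q6} | {q0,q1,q2} | {q3}.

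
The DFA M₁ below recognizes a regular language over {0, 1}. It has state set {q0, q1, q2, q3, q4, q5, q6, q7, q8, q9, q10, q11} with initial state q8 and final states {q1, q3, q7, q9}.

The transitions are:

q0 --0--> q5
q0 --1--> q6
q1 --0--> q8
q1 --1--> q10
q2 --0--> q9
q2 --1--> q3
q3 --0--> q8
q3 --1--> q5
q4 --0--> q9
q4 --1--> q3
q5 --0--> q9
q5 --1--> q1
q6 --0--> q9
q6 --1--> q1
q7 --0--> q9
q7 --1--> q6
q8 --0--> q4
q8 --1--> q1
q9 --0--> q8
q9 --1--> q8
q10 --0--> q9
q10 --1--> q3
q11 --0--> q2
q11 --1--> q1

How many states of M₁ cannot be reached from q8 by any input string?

5

BFS from q8 reaches {q1, q3, q4, q5, q8, q9, q10}; the 5 state(s) q0, q2, q6, q7, q11 are never visited.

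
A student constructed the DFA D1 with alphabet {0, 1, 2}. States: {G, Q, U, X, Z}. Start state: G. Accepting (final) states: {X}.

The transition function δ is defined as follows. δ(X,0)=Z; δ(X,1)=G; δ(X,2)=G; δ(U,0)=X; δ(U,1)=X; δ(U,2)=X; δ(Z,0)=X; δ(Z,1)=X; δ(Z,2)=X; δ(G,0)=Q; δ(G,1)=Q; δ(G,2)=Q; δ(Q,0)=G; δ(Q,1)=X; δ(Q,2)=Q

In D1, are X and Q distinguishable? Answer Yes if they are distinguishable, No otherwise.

States {U} cannot be reached from the start state, so discard them.
P0 = {X} | {G,Q,Z}.
Refine {G,Q,Z} on symbol 0: members go to different blocks, giving {G,Q} and {Z}.
On input 1, block {G,Q} splits into {G} and {Q}.
Stable partition: {X} | {G} | {Z} | {Q} — 4 equivalence classes.
X and Q end up in different blocks, so they are distinguishable. For instance, the string 'ε' is accepted from only X.

Yes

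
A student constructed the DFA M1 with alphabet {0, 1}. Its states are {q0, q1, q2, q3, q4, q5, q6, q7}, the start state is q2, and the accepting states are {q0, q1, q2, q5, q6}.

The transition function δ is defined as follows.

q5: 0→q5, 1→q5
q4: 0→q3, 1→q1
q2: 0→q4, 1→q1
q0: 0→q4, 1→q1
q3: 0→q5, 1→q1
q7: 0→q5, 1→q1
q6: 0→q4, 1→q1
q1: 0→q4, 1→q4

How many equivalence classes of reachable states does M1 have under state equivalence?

States {q0,q6,q7} cannot be reached from the start state, so discard them.
Initial partition by acceptance: {q1,q2,q5} | {q3,q4}.
On input 0, block {q1,q2,q5} splits into {q1,q2} and {q5}.
Refine {q1,q2} on symbol 1: members go to different blocks, giving {q1} and {q2}.
Split {q3,q4} by δ(·,0) → {q3} and {q4}.
The partition is now stable with 5 blocks: {q1} | {q3} | {q5} | {q2} | {q4}.

5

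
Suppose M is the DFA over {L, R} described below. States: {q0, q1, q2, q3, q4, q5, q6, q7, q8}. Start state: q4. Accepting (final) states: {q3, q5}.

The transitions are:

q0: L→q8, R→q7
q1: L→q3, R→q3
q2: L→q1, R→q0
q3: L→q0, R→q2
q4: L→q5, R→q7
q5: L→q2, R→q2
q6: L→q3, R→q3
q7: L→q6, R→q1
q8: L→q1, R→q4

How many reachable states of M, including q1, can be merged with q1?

Every state is reachable, so we keep all 9.
Initial partition by acceptance: {q3,q5} | {q0,q1,q2,q4,q6,q7,q8}.
Refine {q0,q1,q2,q4,q6,q7,q8} on symbol L: members go to different blocks, giving {q0,q2,q7,q8} and {q1,q4,q6}.
Split {q0,q2,q7,q8} by δ(·,L) → {q2,q7,q8} and {q0}.
Split {q3,q5} by δ(·,L) → {q3} and {q5}.
On input R, block {q2,q7,q8} splits into {q7,q8} and {q2}.
Split {q1,q4,q6} by δ(·,L) → {q1,q6} and {q4}.
On input R, block {q7,q8} splits into {q7} and {q8}.
Stable partition: {q3} | {q7} | {q1,q6} | {q0} | {q5} | {q2} | {q4} | {q8} — 8 equivalence classes.
The equivalence class containing q1 is {q1,q6}, of size 2.

2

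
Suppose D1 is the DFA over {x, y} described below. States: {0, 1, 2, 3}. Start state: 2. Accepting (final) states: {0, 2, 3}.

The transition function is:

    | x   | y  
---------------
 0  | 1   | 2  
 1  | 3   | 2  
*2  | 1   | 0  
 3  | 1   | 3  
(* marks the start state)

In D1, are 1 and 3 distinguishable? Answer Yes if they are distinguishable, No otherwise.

All states are reachable from the start state.
Start with accepting vs non-accepting: {0,2,3} | {1}.
The partition is now stable with 2 blocks: {0,2,3} | {1}.
1 and 3 end up in different blocks, so they are distinguishable. For instance, the string 'ε' is accepted from only 3.

Yes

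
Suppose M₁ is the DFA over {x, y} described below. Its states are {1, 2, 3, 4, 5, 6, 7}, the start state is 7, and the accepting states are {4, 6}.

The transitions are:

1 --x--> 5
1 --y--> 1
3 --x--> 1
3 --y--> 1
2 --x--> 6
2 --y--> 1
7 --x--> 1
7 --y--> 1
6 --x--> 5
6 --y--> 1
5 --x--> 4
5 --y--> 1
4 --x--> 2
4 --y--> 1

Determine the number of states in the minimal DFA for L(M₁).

4

Reachable states from the start: {1,2,4,5,6,7}. Unreachable: {3} — drop them.
P0 = {4,6} | {1,2,5,7}.
On input x, block {1,2,5,7} splits into {1,7} and {2,5}.
Split {1,7} by δ(·,x) → {1} and {7}.
Stable partition: {4,6} | {1} | {2,5} | {7} — 4 equivalence classes.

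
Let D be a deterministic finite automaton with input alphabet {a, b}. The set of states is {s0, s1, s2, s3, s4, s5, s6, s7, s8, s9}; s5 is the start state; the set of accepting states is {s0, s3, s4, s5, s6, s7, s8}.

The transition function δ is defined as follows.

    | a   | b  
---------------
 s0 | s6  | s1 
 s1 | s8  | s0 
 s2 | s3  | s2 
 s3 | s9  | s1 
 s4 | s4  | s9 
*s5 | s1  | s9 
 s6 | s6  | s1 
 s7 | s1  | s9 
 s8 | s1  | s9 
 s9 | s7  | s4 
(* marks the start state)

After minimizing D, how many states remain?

States {s2,s3} cannot be reached from the start state, so discard them.
P0 = {s0,s4,s5,s6,s7,s8} | {s1,s9}.
Refine {s0,s4,s5,s6,s7,s8} on symbol a: members go to different blocks, giving {s0,s4,s6} and {s5,s7,s8}.
The partition is now stable with 3 blocks: {s0,s4,s6} | {s1,s9} | {s5,s7,s8}.

3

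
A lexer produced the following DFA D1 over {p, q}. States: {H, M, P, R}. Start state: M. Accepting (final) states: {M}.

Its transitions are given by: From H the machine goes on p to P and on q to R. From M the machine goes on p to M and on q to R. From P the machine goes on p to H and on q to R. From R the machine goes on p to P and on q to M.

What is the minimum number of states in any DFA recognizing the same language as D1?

3

All states are reachable from the start state.
P0 = {M} | {H,P,R}.
Refine {H,P,R} on symbol q: members go to different blocks, giving {H,P} and {R}.
The partition is now stable with 3 blocks: {M} | {H,P} | {R}.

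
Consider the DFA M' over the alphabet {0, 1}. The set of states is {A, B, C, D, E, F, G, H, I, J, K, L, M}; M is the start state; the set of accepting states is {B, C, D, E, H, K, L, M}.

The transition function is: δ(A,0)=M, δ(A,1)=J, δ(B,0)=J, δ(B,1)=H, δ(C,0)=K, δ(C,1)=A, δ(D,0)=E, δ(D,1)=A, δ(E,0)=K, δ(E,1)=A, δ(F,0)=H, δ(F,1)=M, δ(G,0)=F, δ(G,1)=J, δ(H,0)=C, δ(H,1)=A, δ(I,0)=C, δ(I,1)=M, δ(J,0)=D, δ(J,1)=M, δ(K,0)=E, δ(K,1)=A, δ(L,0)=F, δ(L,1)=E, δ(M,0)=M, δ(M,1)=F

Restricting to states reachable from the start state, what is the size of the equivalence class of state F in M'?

First remove the unreachable states {B,G,I,L}; 9 states remain.
Initial partition by acceptance: {C,D,E,H,K,M} | {A,F,J}.
On input 1, block {A,F,J} splits into {F,J} and {A}.
Refine {C,D,E,H,K,M} on symbol 1: members go to different blocks, giving {C,D,E,H,K} and {M}.
Stable partition: {C,D,E,H,K} | {F,J} | {A} | {M} — 4 equivalence classes.
The equivalence class containing F is {F,J}, of size 2.

2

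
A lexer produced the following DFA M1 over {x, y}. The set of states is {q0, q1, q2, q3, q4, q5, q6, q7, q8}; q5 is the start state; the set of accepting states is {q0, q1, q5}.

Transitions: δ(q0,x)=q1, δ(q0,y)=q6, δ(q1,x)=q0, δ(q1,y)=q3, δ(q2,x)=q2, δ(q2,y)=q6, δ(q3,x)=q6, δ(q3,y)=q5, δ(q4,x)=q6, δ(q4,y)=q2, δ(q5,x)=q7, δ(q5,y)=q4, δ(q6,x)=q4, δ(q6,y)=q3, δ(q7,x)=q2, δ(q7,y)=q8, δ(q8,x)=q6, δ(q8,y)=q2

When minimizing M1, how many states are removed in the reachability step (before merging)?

2

BFS from q5 reaches {q2, q3, q4, q5, q6, q7, q8}; the 2 state(s) q0, q1 are never visited.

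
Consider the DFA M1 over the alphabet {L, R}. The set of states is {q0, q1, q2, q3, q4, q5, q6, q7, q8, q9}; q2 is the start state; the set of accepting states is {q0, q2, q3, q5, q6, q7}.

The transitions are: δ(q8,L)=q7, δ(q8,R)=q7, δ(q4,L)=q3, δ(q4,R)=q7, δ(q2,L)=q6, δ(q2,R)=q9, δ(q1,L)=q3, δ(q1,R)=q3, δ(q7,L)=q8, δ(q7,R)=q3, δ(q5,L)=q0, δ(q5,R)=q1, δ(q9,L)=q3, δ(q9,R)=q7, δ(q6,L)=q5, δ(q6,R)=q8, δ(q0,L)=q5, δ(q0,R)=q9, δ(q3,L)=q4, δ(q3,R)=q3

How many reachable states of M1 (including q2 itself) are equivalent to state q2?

4

All states are reachable from the start state.
Start with accepting vs non-accepting: {q0,q2,q3,q5,q6,q7} | {q1,q4,q8,q9}.
Refine {q0,q2,q3,q5,q6,q7} on symbol L: members go to different blocks, giving {q0,q2,q5,q6} and {q3,q7}.
The partition is now stable with 3 blocks: {q0,q2,q5,q6} | {q1,q4,q8,q9} | {q3,q7}.
The equivalence class containing q2 is {q0,q2,q5,q6}, of size 4.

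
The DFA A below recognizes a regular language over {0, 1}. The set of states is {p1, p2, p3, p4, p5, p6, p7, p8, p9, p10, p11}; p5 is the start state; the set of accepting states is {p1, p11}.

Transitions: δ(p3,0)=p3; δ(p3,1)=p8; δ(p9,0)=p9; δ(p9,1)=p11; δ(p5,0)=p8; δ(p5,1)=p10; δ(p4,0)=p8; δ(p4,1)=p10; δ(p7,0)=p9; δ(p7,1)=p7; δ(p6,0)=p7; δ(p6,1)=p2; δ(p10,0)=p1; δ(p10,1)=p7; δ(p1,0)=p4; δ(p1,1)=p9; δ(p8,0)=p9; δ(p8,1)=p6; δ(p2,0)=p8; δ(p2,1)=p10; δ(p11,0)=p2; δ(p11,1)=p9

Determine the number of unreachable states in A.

BFS from p5 reaches {p1, p2, p4, p5, p6, p7, p8, p9, p10, p11}; the 1 state(s) p3 are never visited.

1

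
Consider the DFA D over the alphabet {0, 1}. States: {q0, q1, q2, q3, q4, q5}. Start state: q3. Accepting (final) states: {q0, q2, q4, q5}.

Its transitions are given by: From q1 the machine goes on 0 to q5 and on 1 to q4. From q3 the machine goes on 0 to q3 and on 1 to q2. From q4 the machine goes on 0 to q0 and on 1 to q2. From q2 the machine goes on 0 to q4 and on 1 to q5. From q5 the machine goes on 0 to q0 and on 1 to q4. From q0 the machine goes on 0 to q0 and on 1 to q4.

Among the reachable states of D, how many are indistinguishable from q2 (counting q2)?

4

Reachable states from the start: {q0,q2,q3,q4,q5}. Unreachable: {q1} — drop them.
P0 = {q0,q2,q4,q5} | {q3}.
Stable partition: {q0,q2,q4,q5} | {q3} — 2 equivalence classes.
State q2 belongs to the block {q0,q2,q4,q5}, which has 4 states.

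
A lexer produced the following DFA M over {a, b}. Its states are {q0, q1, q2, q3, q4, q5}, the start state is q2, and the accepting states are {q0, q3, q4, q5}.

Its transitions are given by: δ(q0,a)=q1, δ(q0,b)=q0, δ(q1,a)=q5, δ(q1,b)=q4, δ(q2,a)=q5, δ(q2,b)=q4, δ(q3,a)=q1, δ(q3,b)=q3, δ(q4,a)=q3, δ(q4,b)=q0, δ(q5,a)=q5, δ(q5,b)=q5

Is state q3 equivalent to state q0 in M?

Yes

Every state is reachable, so we keep all 6.
Start with accepting vs non-accepting: {q0,q3,q4,q5} | {q1,q2}.
Refine {q0,q3,q4,q5} on symbol a: members go to different blocks, giving {q0,q3} and {q4,q5}.
Refine {q4,q5} on symbol a: members go to different blocks, giving {q4} and {q5}.
The partition is now stable with 4 blocks: {q0,q3} | {q1,q2} | {q4} | {q5}.
q3 and q0 lie in the same block of the stable partition, so they are equivalent — no string distinguishes them.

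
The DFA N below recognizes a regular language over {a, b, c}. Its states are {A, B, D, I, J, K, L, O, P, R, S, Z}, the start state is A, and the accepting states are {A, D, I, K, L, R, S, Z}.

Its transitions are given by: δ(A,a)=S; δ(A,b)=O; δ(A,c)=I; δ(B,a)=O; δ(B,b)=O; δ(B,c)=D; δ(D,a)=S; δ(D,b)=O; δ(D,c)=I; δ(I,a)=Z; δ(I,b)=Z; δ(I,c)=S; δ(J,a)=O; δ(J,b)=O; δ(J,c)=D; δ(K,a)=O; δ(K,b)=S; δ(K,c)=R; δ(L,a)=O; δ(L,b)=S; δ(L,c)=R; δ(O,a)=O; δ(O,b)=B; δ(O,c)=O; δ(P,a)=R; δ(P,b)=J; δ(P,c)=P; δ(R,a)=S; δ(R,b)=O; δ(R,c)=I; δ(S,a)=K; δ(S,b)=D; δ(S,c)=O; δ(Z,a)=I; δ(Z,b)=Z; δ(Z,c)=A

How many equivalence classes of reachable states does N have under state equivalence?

7

States {J,L,P} cannot be reached from the start state, so discard them.
Initial partition by acceptance: {A,D,I,K,R,S,Z} | {B,O}.
Refine {A,D,I,K,R,S,Z} on symbol a: members go to different blocks, giving {A,D,I,R,S,Z} and {K}.
Split {A,D,I,R,S,Z} by δ(·,a) → {A,D,I,R,Z} and {S}.
Split {A,D,I,R,Z} by δ(·,a) → {A,D,R} and {I,Z}.
Split {B,O} by δ(·,c) → {B} and {O}.
On input c, block {I,Z} splits into {Z} and {I}.
No further refinement is possible. Final partition (7 blocks): {A,D,R} | {B} | {K} | {S} | {Z} | {O} | {I}.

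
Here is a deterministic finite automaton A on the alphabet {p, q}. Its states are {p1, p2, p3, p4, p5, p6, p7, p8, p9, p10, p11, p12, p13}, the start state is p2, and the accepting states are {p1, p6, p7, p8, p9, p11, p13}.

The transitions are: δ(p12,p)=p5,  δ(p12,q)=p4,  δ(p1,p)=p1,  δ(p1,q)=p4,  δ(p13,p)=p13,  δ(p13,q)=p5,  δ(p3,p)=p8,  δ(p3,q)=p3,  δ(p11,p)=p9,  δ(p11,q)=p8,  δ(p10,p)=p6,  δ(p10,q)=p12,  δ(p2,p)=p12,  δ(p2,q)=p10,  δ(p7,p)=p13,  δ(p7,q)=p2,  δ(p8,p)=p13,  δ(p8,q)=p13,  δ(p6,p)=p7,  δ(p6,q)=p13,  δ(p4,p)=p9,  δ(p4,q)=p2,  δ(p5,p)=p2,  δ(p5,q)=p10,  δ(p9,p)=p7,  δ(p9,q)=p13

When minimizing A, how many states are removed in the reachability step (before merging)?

BFS from p2 reaches {p2, p4, p5, p6, p7, p9, p10, p12, p13}; the 4 state(s) p1, p3, p8, p11 are never visited.

4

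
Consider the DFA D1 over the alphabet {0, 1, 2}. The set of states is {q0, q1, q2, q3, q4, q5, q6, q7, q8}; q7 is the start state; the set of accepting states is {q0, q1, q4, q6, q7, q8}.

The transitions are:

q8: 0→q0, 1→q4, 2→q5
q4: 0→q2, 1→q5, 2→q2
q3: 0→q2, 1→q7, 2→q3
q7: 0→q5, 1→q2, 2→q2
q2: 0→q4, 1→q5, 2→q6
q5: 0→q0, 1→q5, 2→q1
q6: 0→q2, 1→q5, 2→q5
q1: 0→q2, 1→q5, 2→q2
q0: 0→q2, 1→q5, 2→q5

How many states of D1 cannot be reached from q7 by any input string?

No path from q7 leads to q3, q8; the other 7 states are all reachable.

2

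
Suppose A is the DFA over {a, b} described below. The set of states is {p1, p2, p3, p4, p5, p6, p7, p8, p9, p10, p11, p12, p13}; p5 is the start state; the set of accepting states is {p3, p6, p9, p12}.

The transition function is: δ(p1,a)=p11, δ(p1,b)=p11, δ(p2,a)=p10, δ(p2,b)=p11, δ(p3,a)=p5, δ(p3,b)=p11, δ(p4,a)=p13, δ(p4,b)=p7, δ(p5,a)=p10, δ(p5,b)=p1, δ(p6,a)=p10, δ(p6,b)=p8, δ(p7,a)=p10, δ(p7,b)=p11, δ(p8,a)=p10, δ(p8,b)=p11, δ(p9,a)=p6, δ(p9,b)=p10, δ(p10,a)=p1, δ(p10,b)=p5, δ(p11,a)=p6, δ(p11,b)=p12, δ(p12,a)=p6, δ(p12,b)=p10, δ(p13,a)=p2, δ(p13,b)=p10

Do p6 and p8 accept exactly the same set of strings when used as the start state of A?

No

Reachable states from the start: {p1,p5,p6,p8,p10,p11,p12}. Unreachable: {p2,p3,p4,p7,p9,p13} — drop them.
Start with accepting vs non-accepting: {p6,p12} | {p1,p5,p8,p10,p11}.
On input a, block {p6,p12} splits into {p6} and {p12}.
On input a, block {p1,p5,p8,p10,p11} splits into {p1,p5,p8,p10} and {p11}.
On input a, block {p1,p5,p8,p10} splits into {p5,p8,p10} and {p1}.
On input a, block {p5,p8,p10} splits into {p5,p8} and {p10}.
On input b, block {p5,p8} splits into {p5} and {p8}.
No further refinement is possible. Final partition (7 blocks): {p6} | {p5} | {p12} | {p11} | {p1} | {p10} | {p8}.
p6 and p8 end up in different blocks, so they are distinguishable. For instance, the string 'ε' is accepted from only p6.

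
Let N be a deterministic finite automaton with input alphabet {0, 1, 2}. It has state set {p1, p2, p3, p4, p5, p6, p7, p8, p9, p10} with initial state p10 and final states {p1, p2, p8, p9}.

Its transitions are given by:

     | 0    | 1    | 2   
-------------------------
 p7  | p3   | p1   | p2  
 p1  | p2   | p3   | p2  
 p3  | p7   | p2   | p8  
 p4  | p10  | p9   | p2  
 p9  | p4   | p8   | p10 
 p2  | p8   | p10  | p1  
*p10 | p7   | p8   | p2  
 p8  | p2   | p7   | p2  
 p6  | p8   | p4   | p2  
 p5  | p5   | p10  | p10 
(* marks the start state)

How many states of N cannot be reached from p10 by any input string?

4

BFS from p10 reaches {p1, p2, p3, p7, p8, p10}; the 4 state(s) p4, p5, p6, p9 are never visited.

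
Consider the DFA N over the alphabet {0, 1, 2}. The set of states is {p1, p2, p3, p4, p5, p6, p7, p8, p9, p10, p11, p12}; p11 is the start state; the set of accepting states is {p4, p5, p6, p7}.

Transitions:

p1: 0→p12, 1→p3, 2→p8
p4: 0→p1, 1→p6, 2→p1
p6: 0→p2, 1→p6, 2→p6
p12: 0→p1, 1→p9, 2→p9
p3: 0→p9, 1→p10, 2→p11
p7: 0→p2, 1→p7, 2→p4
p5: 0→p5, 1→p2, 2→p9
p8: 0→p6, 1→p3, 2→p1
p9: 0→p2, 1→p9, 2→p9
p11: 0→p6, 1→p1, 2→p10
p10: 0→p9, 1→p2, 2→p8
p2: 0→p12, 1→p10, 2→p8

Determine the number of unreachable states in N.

3

No path from p11 leads to p4, p5, p7; the other 9 states are all reachable.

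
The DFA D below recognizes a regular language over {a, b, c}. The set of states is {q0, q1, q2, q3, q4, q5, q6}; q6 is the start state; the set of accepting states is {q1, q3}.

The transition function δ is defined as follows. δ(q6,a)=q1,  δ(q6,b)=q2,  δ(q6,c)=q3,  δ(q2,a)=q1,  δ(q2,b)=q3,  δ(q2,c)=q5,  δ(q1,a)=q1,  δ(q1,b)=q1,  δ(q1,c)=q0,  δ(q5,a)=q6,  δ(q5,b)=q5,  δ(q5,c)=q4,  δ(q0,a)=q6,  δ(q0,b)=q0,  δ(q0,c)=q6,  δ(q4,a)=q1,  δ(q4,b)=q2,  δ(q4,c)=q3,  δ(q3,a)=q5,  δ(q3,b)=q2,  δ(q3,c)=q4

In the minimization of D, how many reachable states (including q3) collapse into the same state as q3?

Every state is reachable, so we keep all 7.
P0 = {q1,q3} | {q0,q2,q4,q5,q6}.
On input a, block {q1,q3} splits into {q1} and {q3}.
On input a, block {q0,q2,q4,q5,q6} splits into {q2,q4,q6} and {q0,q5}.
Refine {q2,q4,q6} on symbol b: members go to different blocks, giving {q4,q6} and {q2}.
No further refinement is possible. Final partition (5 blocks): {q1} | {q4,q6} | {q3} | {q0,q5} | {q2}.
The equivalence class containing q3 is {q3}, of size 1.

1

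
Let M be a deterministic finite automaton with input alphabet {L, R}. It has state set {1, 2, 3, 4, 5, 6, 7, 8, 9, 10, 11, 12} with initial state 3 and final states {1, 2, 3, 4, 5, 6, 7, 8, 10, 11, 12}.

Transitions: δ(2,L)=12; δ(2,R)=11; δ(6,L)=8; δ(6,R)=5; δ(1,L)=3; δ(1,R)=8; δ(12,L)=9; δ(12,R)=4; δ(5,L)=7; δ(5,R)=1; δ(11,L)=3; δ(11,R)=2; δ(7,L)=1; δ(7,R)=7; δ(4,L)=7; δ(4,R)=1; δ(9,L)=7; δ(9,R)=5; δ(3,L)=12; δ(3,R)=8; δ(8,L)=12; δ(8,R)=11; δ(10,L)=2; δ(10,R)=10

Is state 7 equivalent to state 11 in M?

No

First remove the unreachable states {6,10}; 10 states remain.
Start with accepting vs non-accepting: {1,2,3,4,5,7,8,11,12} | {9}.
Split {1,2,3,4,5,7,8,11,12} by δ(·,L) → {1,2,3,4,5,7,8,11} and {12}.
On input L, block {1,2,3,4,5,7,8,11} splits into {1,4,5,7,11} and {2,3,8}.
On input L, block {1,4,5,7,11} splits into {4,5,7} and {1,11}.
On input L, block {4,5,7} splits into {4,5} and {7}.
Refine {2,3,8} on symbol R: members go to different blocks, giving {2,8} and {3}.
Stable partition: {4,5} | {9} | {12} | {2,8} | {1,11} | {7} | {3} — 7 equivalence classes.
7 and 11 end up in different blocks, so they are distinguishable. For instance, the string 'LLL' is accepted from only 7.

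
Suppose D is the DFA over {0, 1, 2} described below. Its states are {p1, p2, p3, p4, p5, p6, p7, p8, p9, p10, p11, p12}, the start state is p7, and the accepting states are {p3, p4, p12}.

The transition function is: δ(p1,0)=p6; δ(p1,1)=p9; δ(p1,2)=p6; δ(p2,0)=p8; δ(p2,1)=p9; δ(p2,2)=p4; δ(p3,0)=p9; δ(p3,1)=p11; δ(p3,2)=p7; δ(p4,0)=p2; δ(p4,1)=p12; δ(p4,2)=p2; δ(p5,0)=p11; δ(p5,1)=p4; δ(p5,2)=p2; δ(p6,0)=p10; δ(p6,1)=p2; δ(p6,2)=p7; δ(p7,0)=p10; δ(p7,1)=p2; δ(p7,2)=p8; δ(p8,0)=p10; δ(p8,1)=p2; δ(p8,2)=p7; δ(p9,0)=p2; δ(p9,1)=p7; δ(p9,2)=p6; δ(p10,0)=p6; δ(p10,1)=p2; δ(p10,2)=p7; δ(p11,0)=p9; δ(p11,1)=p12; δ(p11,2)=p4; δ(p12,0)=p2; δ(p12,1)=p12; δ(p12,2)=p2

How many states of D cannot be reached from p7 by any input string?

No path from p7 leads to p1, p3, p5, p11; the other 8 states are all reachable.

4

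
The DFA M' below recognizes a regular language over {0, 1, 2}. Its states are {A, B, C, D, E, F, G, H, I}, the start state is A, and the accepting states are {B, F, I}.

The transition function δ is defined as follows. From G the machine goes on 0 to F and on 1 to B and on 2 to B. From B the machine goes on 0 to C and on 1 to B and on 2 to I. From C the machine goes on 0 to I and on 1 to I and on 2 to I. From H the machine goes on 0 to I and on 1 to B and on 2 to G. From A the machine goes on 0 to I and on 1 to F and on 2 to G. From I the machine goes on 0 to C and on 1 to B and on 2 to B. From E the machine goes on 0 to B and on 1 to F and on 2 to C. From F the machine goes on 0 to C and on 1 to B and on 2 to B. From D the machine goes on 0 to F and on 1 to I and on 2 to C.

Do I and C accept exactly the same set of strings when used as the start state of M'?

Reachable states from the start: {A,B,C,F,G,I}. Unreachable: {D,E,H} — drop them.
Start with accepting vs non-accepting: {B,F,I} | {A,C,G}.
Refine {A,C,G} on symbol 2: members go to different blocks, giving {C,G} and {A}.
No further refinement is possible. Final partition (3 blocks): {B,F,I} | {C,G} | {A}.
I and C end up in different blocks, so they are distinguishable. For instance, the string 'ε' is accepted from only I.

No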